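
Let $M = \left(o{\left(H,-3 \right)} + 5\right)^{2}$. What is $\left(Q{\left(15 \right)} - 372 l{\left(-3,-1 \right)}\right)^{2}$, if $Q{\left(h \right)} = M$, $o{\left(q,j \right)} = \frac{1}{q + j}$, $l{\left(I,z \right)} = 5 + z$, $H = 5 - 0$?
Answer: $\frac{34000561}{16} \approx 2.125 \cdot 10^{6}$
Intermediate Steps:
$H = 5$ ($H = 5 + 0 = 5$)
$o{\left(q,j \right)} = \frac{1}{j + q}$
$M = \frac{121}{4}$ ($M = \left(\frac{1}{-3 + 5} + 5\right)^{2} = \left(\frac{1}{2} + 5\right)^{2} = \left(\frac{11}{2}\right)^{2} = \frac{121}{4} \approx 30.25$)
$Q{\left(h \right)} = \frac{121}{4}$
$\left(Q{\left(15 \right)} - 372 l{\left(-3,-1 \right)}\right)^{2} = \left(\frac{121}{4} - 372 \left(5 - 1\right)\right)^{2} = \left(\frac{121}{4} - 1488\right)^{2} = \left(- \frac{5831}{4}\right)^{2} = \frac{34000561}{16}$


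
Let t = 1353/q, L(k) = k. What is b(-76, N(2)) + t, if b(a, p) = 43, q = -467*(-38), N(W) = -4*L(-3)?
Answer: 764431/17746 ≈ 43.076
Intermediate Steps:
N(W) = 12 (N(W) = -4*(-3) = 12)
q = 17746
t = 1353/17746 ≈ 0.076243
b(-76, N(2)) + t = 43 + 1353/17746 = 764431/17746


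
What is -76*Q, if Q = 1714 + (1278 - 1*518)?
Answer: -188024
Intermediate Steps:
Q = 2474 (Q = 1714 + (1278 - 518) = 1714 + 760 = 2474)
-76*Q = -76*2474 = -188024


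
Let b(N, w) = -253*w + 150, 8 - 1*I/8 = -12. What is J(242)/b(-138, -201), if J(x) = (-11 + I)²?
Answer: 22201/51003 ≈ 0.43529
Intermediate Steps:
I = 160 (I = 64 - 8*(-12) = 64 + 96 = 160)
b(N, w) = 150 - 253*w
J(x) = 22201 (J(x) = (-11 + 160)² = 149² = 22201)
J(242)/b(-138, -201) = 22201/(150 - 253*(-201)) = 22201/(150 + 50853) = 22201/51003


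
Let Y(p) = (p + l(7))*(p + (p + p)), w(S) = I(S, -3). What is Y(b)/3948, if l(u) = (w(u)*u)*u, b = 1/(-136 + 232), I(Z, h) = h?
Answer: -14111/12128256 ≈ -0.0011635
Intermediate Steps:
b = 1/96 ≈ 0.010417
w(S) = -3
l(u) = -3*u**2 (l(u) = (-3*u)*u = -3*u**2)
Y(p) = 3*p*(-147 + p) (Y(p) = (p - 3*7**2)*(p + (p + p)) = (p - 3*49)*(p + 2*p) = (p - 147)*(3*p) = (-147 + p)*(3*p) = 3*p*(-147 + p))
Y(b)/3948 = (3*(1/96)*(-147 + 1/96))/3948 = (3*(1/96)*(-14111/96))*(1/3948) = -14111/3072*1/3948 = -14111/12128256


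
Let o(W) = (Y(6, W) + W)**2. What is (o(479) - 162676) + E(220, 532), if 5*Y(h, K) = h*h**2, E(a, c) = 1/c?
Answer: 1463223997/13300 ≈ 1.1002e+5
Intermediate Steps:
Y(h, K) = h**3/5 (Y(h, K) = (h*h**2)/5 = h**3/5)
o(W) = (216/5 + W)**2 (o(W) = ((1/5)*6**3 + W)**2 = ((1/5)*216 + W)**2 = (216/5 + W)**2)
(o(479) - 162676) + E(220, 532) = ((216 + 5*479)**2/25 - 162676) + 1/532 = ((216 + 2395)**2/25 - 162676) + 1/532 = ((1/25)*2611**2 - 162676) + 1/532 = ((1/25)*6817321 - 162676) + 1/532 = (6817321/25 - 162676) + 1/532 = 2750421/25 + 1/532 = 1463223997/13300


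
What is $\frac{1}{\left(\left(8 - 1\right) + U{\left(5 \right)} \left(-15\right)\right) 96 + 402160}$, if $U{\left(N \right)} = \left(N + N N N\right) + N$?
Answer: $\frac{1}{208432} \approx 4.7977 \cdot 10^{-6}$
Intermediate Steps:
$U{\left(N \right)} = N^{3} + 2 N$ ($U{\left(N \right)} = \left(N + N^{2} N\right) + N = \left(N + N^{3}\right) + N = N^{3} + 2 N$)
$\frac{1}{\left(\left(8 - 1\right) + U{\left(5 \right)} \left(-15\right)\right) 96 + 402160} = \frac{1}{\left(\left(8 - 1\right) + 5 \left(2 + 5^{2}\right) \left(-15\right)\right) 96 + 402160} = \frac{1}{\left(7 + 5 \left(2 + 25\right) \left(-15\right)\right) 96 + 402160} = \frac{1}{\left(7 + 5 \cdot 27 \left(-15\right)\right) 96 + 402160} = \frac{1}{\left(7 + 135 \left(-15\right)\right) 96 + 402160} = \frac{1}{\left(7 - 2025\right) 96 + 402160} = \frac{1}{\left(-2018\right) 96 + 402160} = \frac{1}{-193728 + 402160} = \frac{1}{208432}$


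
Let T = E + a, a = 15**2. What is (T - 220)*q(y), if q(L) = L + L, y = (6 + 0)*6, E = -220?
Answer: -15480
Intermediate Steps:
a = 225
y = 36 (y = 6*6 = 36)
q(L) = 2*L
T = 5 (T = -220 + 225 = 5)
(T - 220)*q(y) = (5 - 220)*(2*36) = -215*72 = -15480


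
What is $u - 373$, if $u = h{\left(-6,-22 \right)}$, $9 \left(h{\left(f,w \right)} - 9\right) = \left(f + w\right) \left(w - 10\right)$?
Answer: $- \frac{2380}{9} \approx -264.44$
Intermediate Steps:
$h{\left(f,w \right)} = 9 + \frac{\left(-10 + w\right) \left(f + w\right)}{9}$ ($h{\left(f,w \right)} = 9 + \frac{\left(f + w\right) \left(w - 10\right)}{9} = 9 + \frac{\left(f + w\right) \left(-10 + w\right)}{9} = 9 + \frac{\left(-10 + w\right) \left(f + w\right)}{9}$)
$u = \frac{977}{9}$ ($u = 9 - - \frac{20}{3} - - \frac{220}{9} + \frac{\left(-22\right)^{2}}{9} + \frac{1}{9} \left(-6\right) \left(-22\right) = 9 + \frac{20}{3} + \frac{220}{9} + \frac{1}{9} \cdot 484 + \frac{44}{3} = 9 + \frac{20}{3} + \frac{220}{9} + \frac{484}{9} + \frac{44}{3} = \frac{977}{9} \approx 108.56$)
$u - 373 = \frac{977}{9} - 373 = - \frac{2380}{9}$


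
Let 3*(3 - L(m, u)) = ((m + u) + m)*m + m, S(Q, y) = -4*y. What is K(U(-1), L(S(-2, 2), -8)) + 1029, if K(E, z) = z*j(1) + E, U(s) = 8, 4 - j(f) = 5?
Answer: 3286/3 ≈ 1095.3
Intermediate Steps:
j(f) = -1 (j(f) = 4 - 1*5 = 4 - 5 = -1)
L(m, u) = 3 - m/3 - m*(u + 2*m)/3 (L(m, u) = 3 - (((m + u) + m)*m + m)/3 = 3 - ((u + 2*m)*m + m)/3 = 3 - (m*(u + 2*m) + m)/3 = 3 - (m + m*(u + 2*m))/3 = 3 + (-m/3 - m*(u + 2*m)/3) = 3 - m/3 - m*(u + 2*m)/3)
K(E, z) = E - z (K(E, z) = z*(-1) + E = -z + E = E - z)
K(U(-1), L(S(-2, 2), -8)) + 1029 = (8 - (3 - 2*(-4*2)²/3 - (-4)*2/3 - ⅓*(-4*2)*(-8))) + 1029 = (8 - (3 - ⅔*(-8)² - ⅓*(-8) - ⅓*(-8)*(-8))) + 1029 = (8 - (3 - ⅔*64 + 8/3 - 64/3)) + 1029 = (8 - (3 - 128/3 + 8/3 - 64/3)) + 1029 = (8 - 1*(-175/3)) + 1029 = (8 + 175/3) + 1029 = 199/3 + 1029 = 3286/3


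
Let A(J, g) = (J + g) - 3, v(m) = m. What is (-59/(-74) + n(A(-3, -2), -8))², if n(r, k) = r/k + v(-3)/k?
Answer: 413449/87616 ≈ 4.7189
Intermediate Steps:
A(J, g) = -3 + J + g
n(r, k) = -3/k + r/k (n(r, k) = r/k - 3/k = -3/k + r/k)
(-59/(-74) + n(A(-3, -2), -8))² = (-59/(-74) + (-3 + (-3 - 3 - 2))/(-8))² = (-59*(-1/74) - (-3 - 8)/8)² = (59/74 - ⅛*(-11))² = (59/74 + 11/8)² = (643/296)² = 413449/87616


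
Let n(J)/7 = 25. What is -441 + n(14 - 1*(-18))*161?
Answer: 27734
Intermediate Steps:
n(J) = 175 (n(J) = 7*25 = 175)
-441 + n(14 - 1*(-18))*161 = -441 + 175*161 = -441 + 28175 = 27734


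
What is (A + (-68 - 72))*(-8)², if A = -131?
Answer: -17344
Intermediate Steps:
(A + (-68 - 72))*(-8)² = (-131 + (-68 - 72))*(-8)² = (-131 - 140)*64 = -271*64 = -17344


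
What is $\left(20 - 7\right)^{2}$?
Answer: $169$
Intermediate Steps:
$\left(20 - 7\right)^{2} = 13^{2} = 169$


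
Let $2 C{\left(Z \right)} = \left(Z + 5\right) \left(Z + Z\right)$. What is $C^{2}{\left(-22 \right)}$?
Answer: $139876$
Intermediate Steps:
$C{\left(Z \right)} = Z \left(5 + Z\right)$ ($C{\left(Z \right)} = \frac{\left(Z + 5\right) \left(Z + Z\right)}{2} = \frac{\left(5 + Z\right) 2 Z}{2} = \frac{2 Z \left(5 + Z\right)}{2} = Z \left(5 + Z\right)$)
$C^{2}{\left(-22 \right)} = \left(- 22 \left(5 - 22\right)\right)^{2} = \left(\left(-22\right) \left(-17\right)\right)^{2} = 374^{2} = 139876$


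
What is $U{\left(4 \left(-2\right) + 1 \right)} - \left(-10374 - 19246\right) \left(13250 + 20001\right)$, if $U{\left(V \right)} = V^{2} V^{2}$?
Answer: $984897021$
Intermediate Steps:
$U{\left(V \right)} = V^{4}$
$U{\left(4 \left(-2\right) + 1 \right)} - \left(-10374 - 19246\right) \left(13250 + 20001\right) = \left(4 \left(-2\right) + 1\right)^{4} - \left(-10374 - 19246\right) \left(13250 + 20001\right) = \left(-8 + 1\right)^{4} - \left(-29620\right) 33251 = \left(-7\right)^{4} - -984894620 = 2401 + 984894620 = 984897021$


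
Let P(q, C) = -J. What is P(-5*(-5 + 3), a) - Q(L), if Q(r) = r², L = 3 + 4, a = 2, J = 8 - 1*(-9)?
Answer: -66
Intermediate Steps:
J = 17 (J = 8 + 9 = 17)
L = 7
P(q, C) = -17 (P(q, C) = -1*17 = -17)
P(-5*(-5 + 3), a) - Q(L) = -17 - 1*7² = -17 - 1*49 = -17 - 49 = -66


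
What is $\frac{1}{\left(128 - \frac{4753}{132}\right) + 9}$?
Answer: $\frac{132}{13331} \approx 0.0099017$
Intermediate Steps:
$\frac{1}{\left(128 - \frac{4753}{132}\right) + 9} = \frac{1}{\frac{12143}{132} + 9} = \frac{1}{\frac{13331}{132}} = \frac{132}{13331}$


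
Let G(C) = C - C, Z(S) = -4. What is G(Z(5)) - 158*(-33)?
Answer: 5214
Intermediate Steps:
G(C) = 0
G(Z(5)) - 158*(-33) = 0 - 158*(-33) = 0 + 5214 = 5214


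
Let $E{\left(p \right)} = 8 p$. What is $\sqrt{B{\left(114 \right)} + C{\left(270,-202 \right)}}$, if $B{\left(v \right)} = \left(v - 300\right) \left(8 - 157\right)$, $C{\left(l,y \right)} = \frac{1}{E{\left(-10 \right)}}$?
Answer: $\frac{\sqrt{11085595}}{20} \approx 166.48$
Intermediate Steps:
$C{\left(l,y \right)} = - \frac{1}{80}$ ($C{\left(l,y \right)} = \frac{1}{8 \left(-10\right)} = \frac{1}{-80} = - \frac{1}{80}$)
$B{\left(v \right)} = 44700 - 149 v$ ($B{\left(v \right)} = \left(-300 + v\right) \left(-149\right) = 44700 - 149 v$)
$\sqrt{B{\left(114 \right)} + C{\left(270,-202 \right)}} = \sqrt{\left(44700 - 16986\right) - \frac{1}{80}} = \sqrt{27714 - \frac{1}{80}} = \sqrt{\frac{2217119}{80}} = \frac{\sqrt{11085595}}{20}$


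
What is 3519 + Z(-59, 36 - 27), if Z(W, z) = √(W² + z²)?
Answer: 3519 + √3562 ≈ 3578.7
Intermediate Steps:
3519 + Z(-59, 36 - 27) = 3519 + √((-59)² + (36 - 27)²) = 3519 + √(3481 + 9²) = 3519 + √(3481 + 81) = 3519 + √3562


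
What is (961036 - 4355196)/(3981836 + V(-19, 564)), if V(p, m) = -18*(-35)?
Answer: -1697080/1991233 ≈ -0.85228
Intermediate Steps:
V(p, m) = 630
(961036 - 4355196)/(3981836 + V(-19, 564)) = (961036 - 4355196)/(3981836 + 630) = -3394160/3982466 = -3394160*1/3982466 = -1697080/1991233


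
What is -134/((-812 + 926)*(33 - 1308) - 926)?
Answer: 67/73138 ≈ 0.00091608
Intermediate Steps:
-134/((-812 + 926)*(33 - 1308) - 926) = -134/(114*(-1275) - 926) = -134/(-145350 - 926) = -134/(-146276) = -134*(-1/146276) = 67/73138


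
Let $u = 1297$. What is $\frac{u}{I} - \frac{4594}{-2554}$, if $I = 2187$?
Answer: $\frac{6679808}{2792799} \approx 2.3918$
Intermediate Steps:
$\frac{u}{I} - \frac{4594}{-2554} = \frac{1297}{2187} - \frac{4594}{-2554} = 1297 \cdot \frac{1}{2187} - - \frac{2297}{1277} = \frac{1297}{2187} + \frac{2297}{1277} = \frac{6679808}{2792799}$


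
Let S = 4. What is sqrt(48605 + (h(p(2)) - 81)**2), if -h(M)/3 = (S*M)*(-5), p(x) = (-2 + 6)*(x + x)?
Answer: sqrt(821246) ≈ 906.23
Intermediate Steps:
p(x) = 8*x (p(x) = 4*(2*x) = 8*x)
h(M) = 60*M (h(M) = -3*4*M*(-5) = -(-60)*M = 60*M)
sqrt(48605 + (h(p(2)) - 81)**2) = sqrt(48605 + (60*(8*2) - 81)**2) = sqrt(48605 + (60*16 - 81)**2) = sqrt(48605 + (960 - 81)**2) = sqrt(48605 + 879**2) = sqrt(48605 + 772641) = sqrt(821246)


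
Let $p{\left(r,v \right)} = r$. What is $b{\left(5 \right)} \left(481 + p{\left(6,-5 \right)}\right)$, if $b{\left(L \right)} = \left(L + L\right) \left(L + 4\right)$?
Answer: $43830$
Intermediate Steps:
$b{\left(L \right)} = 2 L \left(4 + L\right)$
$b{\left(5 \right)} \left(481 + p{\left(6,-5 \right)}\right) = 2 \cdot 5 \left(4 + 5\right) \left(481 + 6\right) = 2 \cdot 5 \cdot 9 \cdot 487 = 90 \cdot 487 = 43830$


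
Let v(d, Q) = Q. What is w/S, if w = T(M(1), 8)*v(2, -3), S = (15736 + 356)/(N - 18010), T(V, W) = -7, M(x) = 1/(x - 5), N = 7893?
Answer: -70819/5364 ≈ -13.203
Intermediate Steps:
M(x) = 1/(-5 + x)
S = -16092/10117 (S = (15736 + 356)/(7893 - 18010) = 16092/(-10117) = 16092*(-1/10117) = -16092/10117 ≈ -1.5906)
w = 21 (w = -7*(-3) = 21)
w/S = 21/(-16092/10117) = 21*(-10117/16092) = -70819/5364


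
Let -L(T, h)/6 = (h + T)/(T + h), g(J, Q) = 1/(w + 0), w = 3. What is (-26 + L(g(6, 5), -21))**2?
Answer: 1024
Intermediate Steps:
g(J, Q) = 1/3 (g(J, Q) = 1/(3 + 0) = 1/3)
L(T, h) = -6 (L(T, h) = -6*(h + T)/(T + h) = -6*(T + h)/(T + h) = -6*1 = -6)
(-26 + L(g(6, 5), -21))**2 = (-26 - 6)**2 = (-32)**2 = 1024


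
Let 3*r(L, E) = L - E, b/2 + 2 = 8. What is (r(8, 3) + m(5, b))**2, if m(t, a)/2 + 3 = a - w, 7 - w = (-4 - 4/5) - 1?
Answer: 7921/225 ≈ 35.204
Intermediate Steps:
b = 12 (b = -4 + 2*8 = -4 + 16 = 12)
r(L, E) = -E/3 + L/3 (r(L, E) = (L - E)/3 = -E/3 + L/3)
w = 64/5 (w = 7 - ((-4 - 4/5) - 1) = 7 - (-24/5 - 1) = 7 - 1*(-29/5) = 7 + 29/5 = 64/5 ≈ 12.800)
m(t, a) = -158/5 + 2*a (m(t, a) = -6 + 2*(a - 1*64/5) = -6 + 2*(a - 64/5) = -6 + 2*(-64/5 + a) = -6 + (-128/5 + 2*a) = -158/5 + 2*a)
(r(8, 3) + m(5, b))**2 = ((-1/3*3 + (1/3)*8) + (-158/5 + 2*12))**2 = ((-1 + 8/3) + (-158/5 + 24))**2 = (5/3 - 38/5)**2 = (-89/15)**2 = 7921/225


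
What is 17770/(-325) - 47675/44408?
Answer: -12378839/222040 ≈ -55.750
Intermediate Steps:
17770/(-325) - 47675/44408 = 17770*(-1/325) - 47675*1/44408 = -3554/65 - 47675/44408 = -12378839/222040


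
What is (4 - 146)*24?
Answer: -3408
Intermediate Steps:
(4 - 146)*24 = -142*24 = -3408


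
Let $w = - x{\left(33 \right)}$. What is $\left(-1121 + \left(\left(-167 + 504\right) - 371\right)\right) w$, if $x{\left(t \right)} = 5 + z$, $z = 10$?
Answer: $17325$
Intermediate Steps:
$x{\left(t \right)} = 15$ ($x{\left(t \right)} = 5 + 10 = 15$)
$w = -15$ ($w = \left(-1\right) 15 = -15$)
$\left(-1121 + \left(\left(-167 + 504\right) - 371\right)\right) w = \left(-1121 + \left(\left(-167 + 504\right) - 371\right)\right) \left(-15\right) = \left(-1121 + \left(337 - 371\right)\right) \left(-15\right) = \left(-1121 - 34\right) \left(-15\right) = \left(-1155\right) \left(-15\right) = 17325$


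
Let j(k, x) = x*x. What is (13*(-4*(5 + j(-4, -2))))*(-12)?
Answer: 5616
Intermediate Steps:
j(k, x) = x²
(13*(-4*(5 + j(-4, -2))))*(-12) = (13*(-4*(5 + (-2)²)))*(-12) = (13*(-4*(5 + 4)))*(-12) = (13*(-4*9))*(-12) = (13*(-36))*(-12) = -468*(-12) = 5616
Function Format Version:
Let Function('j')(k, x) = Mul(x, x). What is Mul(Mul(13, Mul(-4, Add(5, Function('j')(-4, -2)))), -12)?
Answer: 5616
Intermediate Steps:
Function('j')(k, x) = Pow(x, 2)
Mul(Mul(13, Mul(-4, Add(5, Function('j')(-4, -2)))), -12) = Mul(Mul(13, Mul(-4, Add(5, Pow(-2, 2)))), -12) = Mul(Mul(13, Mul(-4, Add(5, 4))), -12) = Mul(Mul(13, Mul(-4, 9)), -12) = Mul(Mul(13, -36), -12) = Mul(-468, -12) = 5616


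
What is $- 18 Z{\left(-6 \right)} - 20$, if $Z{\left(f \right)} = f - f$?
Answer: $-20$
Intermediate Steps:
$Z{\left(f \right)} = 0$
$- 18 Z{\left(-6 \right)} - 20 = \left(-18\right) 0 - 20 = 0 + \left(-25 + 5\right) = 0 - 20 = -20$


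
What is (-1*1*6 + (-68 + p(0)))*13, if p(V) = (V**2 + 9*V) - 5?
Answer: -1027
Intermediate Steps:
p(V) = -5 + V**2 + 9*V
(-1*1*6 + (-68 + p(0)))*13 = (-1*1*6 + (-68 + (-5 + 0**2 + 9*0)))*13 = (-1*6 + (-68 + (-5 + 0 + 0)))*13 = (-6 + (-68 - 5))*13 = (-6 - 73)*13 = -79*13 = -1027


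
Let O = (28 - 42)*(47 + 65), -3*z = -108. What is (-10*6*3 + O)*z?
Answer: -62928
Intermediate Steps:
z = 36 (z = -1/3*(-108) = 36)
O = -1568 (O = -14*112 = -1568)
(-10*6*3 + O)*z = (-10*6*3 - 1568)*36 = (-5*12*3 - 1568)*36 = (-60*3 - 1568)*36 = (-180 - 1568)*36 = -1748*36 = -62928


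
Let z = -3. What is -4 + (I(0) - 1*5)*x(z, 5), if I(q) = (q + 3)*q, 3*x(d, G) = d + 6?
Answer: -9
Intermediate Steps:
x(d, G) = 2 + d/3 (x(d, G) = (d + 6)/3 = (6 + d)/3 = 2 + d/3)
I(q) = q*(3 + q) (I(q) = (3 + q)*q = q*(3 + q))
-4 + (I(0) - 1*5)*x(z, 5) = -4 + (0*(3 + 0) - 1*5)*(2 + (⅓)*(-3)) = -4 + (0*3 - 5)*(2 - 1) = -4 + (0 - 5)*1 = -4 - 5*1 = -4 - 5 = -9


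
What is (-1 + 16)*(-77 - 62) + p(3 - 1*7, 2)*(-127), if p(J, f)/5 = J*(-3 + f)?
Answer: -4625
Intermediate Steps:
p(J, f) = 5*J*(-3 + f) (p(J, f) = 5*(J*(-3 + f)) = 5*J*(-3 + f))
(-1 + 16)*(-77 - 62) + p(3 - 1*7, 2)*(-127) = (-1 + 16)*(-77 - 62) + (5*(3 - 1*7)*(-3 + 2))*(-127) = 15*(-139) + (5*(3 - 7)*(-1))*(-127) = -2085 + (5*(-4)*(-1))*(-127) = -2085 + 20*(-127) = -2085 - 2540 = -4625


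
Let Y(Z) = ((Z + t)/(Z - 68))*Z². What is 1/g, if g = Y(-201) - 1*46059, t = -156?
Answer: 269/2033286 ≈ 0.00013230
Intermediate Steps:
Y(Z) = Z²*(-156 + Z)/(-68 + Z) (Y(Z) = ((Z - 156)/(Z - 68))*Z² = ((-156 + Z)/(-68 + Z))*Z² = Z²*(-156 + Z)/(-68 + Z))
g = 2033286/269 (g = (-201)²*(-156 - 201)/(-68 - 201) - 1*46059 = 40401*(-357)/(-269) - 46059 = 40401*(-1/269)*(-357) - 46059 = 14423157/269 - 46059 = 2033286/269 ≈ 7558.7)
1/g = 1/(2033286/269) = 269/2033286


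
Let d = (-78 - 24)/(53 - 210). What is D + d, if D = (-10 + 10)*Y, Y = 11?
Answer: 102/157 ≈ 0.64968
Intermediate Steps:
d = 102/157 (d = -102/(-157) = -102*(-1/157) = 102/157 ≈ 0.64968)
D = 0 (D = (-10 + 10)*11 = 0*11 = 0)
D + d = 0 + 102/157 = 102/157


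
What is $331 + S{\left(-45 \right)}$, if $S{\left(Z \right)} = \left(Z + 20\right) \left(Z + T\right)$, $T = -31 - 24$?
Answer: $2831$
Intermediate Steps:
$T = -55$
$S{\left(Z \right)} = \left(-55 + Z\right) \left(20 + Z\right)$ ($S{\left(Z \right)} = \left(Z + 20\right) \left(Z - 55\right) = \left(20 + Z\right) \left(-55 + Z\right) = \left(-55 + Z\right) \left(20 + Z\right)$)
$331 + S{\left(-45 \right)} = 331 - \left(-475 - 2025\right) = 331 + \left(-1100 + 2025 + 1575\right) = 331 + 2500 = 2831$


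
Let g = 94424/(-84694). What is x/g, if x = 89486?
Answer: -1894731821/23606 ≈ -80265.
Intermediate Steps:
g = -47212/42347 (g = 94424*(-1/84694) = -47212/42347 ≈ -1.1149)
x/g = 89486/(-47212/42347) = 89486*(-42347/47212) = -1894731821/23606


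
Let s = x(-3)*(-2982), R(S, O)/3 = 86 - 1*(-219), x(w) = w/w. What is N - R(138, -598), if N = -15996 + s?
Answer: -19893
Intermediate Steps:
x(w) = 1
R(S, O) = 915 (R(S, O) = 3*(86 - 1*(-219)) = 3*(86 + 219) = 3*305 = 915)
s = -2982 (s = 1*(-2982) = -2982)
N = -18978 (N = -15996 - 2982 = -18978)
N - R(138, -598) = -18978 - 1*915 = -18978 - 915 = -19893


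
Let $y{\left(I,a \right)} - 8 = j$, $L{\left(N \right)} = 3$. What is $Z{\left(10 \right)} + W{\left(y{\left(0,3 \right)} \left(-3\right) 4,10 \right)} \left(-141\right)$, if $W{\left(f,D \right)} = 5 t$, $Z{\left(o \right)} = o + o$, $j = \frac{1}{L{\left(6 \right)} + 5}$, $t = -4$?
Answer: $2840$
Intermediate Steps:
$j = \frac{1}{8}$ ($j = \frac{1}{3 + 5} = \frac{1}{8} \approx 0.125$)
$y{\left(I,a \right)} = \frac{65}{8}$ ($y{\left(I,a \right)} = 8 + \frac{1}{8} = \frac{65}{8}$)
$Z{\left(o \right)} = 2 o$
$W{\left(f,D \right)} = -20$ ($W{\left(f,D \right)} = 5 \left(-4\right) = -20$)
$Z{\left(10 \right)} + W{\left(y{\left(0,3 \right)} \left(-3\right) 4,10 \right)} \left(-141\right) = 2 \cdot 10 - -2820 = 20 + 2820 = 2840$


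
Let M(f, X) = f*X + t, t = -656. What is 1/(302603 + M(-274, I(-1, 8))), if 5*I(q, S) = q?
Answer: 5/1510009 ≈ 3.3112e-6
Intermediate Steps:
I(q, S) = q/5
M(f, X) = -656 + X*f (M(f, X) = f*X - 656 = X*f - 656 = -656 + X*f)
1/(302603 + M(-274, I(-1, 8))) = 1/(302603 + (-656 + ((⅕)*(-1))*(-274))) = 1/(302603 + (-656 - ⅕*(-274))) = 1/(302603 + (-656 + 274/5)) = 1/(302603 - 3006/5) = 1/(1510009/5) = 5/1510009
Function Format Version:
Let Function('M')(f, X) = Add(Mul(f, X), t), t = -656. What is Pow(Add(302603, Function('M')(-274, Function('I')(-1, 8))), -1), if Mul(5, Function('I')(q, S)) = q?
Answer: Rational(5, 1510009) ≈ 3.3112e-6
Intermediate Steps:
Function('I')(q, S) = Mul(Rational(1, 5), q)
Function('M')(f, X) = Add(-656, Mul(X, f)) (Function('M')(f, X) = Add(Mul(f, X), -656) = Add(Mul(X, f), -656) = Add(-656, Mul(X, f)))
Pow(Add(302603, Function('M')(-274, Function('I')(-1, 8))), -1) = Pow(Add(302603, Add(-656, Mul(Mul(Rational(1, 5), -1), -274))), -1) = Pow(Add(302603, Add(-656, Mul(Rational(-1, 5), -274))), -1) = Pow(Add(302603, Add(-656, Rational(274, 5))), -1) = Pow(Add(302603, Rational(-3006, 5)), -1) = Pow(Rational(1510009, 5), -1) = Rational(5, 1510009)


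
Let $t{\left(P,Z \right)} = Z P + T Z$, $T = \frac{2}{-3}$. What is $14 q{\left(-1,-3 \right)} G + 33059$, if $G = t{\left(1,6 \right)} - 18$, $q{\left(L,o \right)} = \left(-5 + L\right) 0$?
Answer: $33059$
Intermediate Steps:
$T = - \frac{2}{3}$ ($T = 2 \left(- \frac{1}{3}\right) = - \frac{2}{3} \approx -0.66667$)
$t{\left(P,Z \right)} = - \frac{2 Z}{3} + P Z$ ($t{\left(P,Z \right)} = Z P - \frac{2 Z}{3} = P Z - \frac{2 Z}{3} = - \frac{2 Z}{3} + P Z$)
$q{\left(L,o \right)} = 0$
$G = -16$ ($G = \frac{1}{3} \cdot 6 \left(-2 + 3 \cdot 1\right) - 18 = \frac{1}{3} \cdot 6 \left(-2 + 3\right) - 18 = \frac{1}{3} \cdot 6 \cdot 1 - 18 = 2 - 18 = -16$)
$14 q{\left(-1,-3 \right)} G + 33059 = 14 \cdot 0 \left(-16\right) + 33059 = 0 \left(-16\right) + 33059 = 0 + 33059 = 33059$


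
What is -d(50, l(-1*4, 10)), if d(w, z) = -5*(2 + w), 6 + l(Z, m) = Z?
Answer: 260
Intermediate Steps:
l(Z, m) = -6 + Z
d(w, z) = -10 - 5*w
-d(50, l(-1*4, 10)) = -(-10 - 5*50) = -(-10 - 250) = -1*(-260) = 260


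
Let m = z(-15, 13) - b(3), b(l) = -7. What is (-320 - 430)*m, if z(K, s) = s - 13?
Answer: -5250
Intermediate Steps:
z(K, s) = -13 + s
m = 7 (m = (-13 + 13) - 1*(-7) = 0 + 7 = 7)
(-320 - 430)*m = (-320 - 430)*7 = -750*7 = -5250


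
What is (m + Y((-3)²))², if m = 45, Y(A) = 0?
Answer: 2025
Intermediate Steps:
(m + Y((-3)²))² = (45 + 0)² = 45² = 2025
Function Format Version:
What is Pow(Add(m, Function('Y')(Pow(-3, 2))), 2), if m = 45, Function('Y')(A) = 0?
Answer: 2025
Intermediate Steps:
Pow(Add(m, Function('Y')(Pow(-3, 2))), 2) = Pow(Add(45, 0), 2) = Pow(45, 2) = 2025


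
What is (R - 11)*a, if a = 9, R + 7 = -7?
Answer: -225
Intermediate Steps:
R = -14 (R = -7 - 7 = -14)
(R - 11)*a = (-14 - 11)*9 = -25*9 = -225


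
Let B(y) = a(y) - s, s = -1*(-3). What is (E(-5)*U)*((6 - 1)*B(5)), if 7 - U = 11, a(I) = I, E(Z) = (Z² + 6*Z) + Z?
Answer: 400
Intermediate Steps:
E(Z) = Z² + 7*Z
U = -4 (U = 7 - 1*11 = 7 - 11 = -4)
s = 3
B(y) = -3 + y (B(y) = y - 1*3 = y - 3 = -3 + y)
(E(-5)*U)*((6 - 1)*B(5)) = (-5*(7 - 5)*(-4))*((6 - 1)*(-3 + 5)) = (-5*2*(-4))*(5*2) = -10*(-4)*10 = 40*10 = 400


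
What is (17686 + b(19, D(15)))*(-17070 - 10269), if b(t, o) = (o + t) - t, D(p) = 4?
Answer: -483626910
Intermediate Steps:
b(t, o) = o
(17686 + b(19, D(15)))*(-17070 - 10269) = (17686 + 4)*(-17070 - 10269) = 17690*(-27339) = -483626910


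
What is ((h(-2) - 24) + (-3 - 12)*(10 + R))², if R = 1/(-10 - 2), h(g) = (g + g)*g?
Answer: 434281/16 ≈ 27143.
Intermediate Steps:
h(g) = 2*g² (h(g) = (2*g)*g = 2*g²)
R = -1/12 (R = 1/(-12) = -1/12 ≈ -0.083333)
((h(-2) - 24) + (-3 - 12)*(10 + R))² = ((2*(-2)² - 24) + (-3 - 12)*(10 - 1/12))² = ((2*4 - 24) - 15*119/12)² = ((8 - 24) - 595/4)² = (-16 - 595/4)² = (-659/4)² = 434281/16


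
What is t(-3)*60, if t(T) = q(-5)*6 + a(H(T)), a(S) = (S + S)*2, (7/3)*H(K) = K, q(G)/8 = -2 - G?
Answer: 58320/7 ≈ 8331.4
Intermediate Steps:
q(G) = -16 - 8*G (q(G) = 8*(-2 - G) = -16 - 8*G)
H(K) = 3*K/7
a(S) = 4*S (a(S) = (2*S)*2 = 4*S)
t(T) = 144 + 12*T/7 (t(T) = (-16 - 8*(-5))*6 + 4*(3*T/7) = (-16 + 40)*6 + 12*T/7 = 24*6 + 12*T/7 = 144 + 12*T/7)
t(-3)*60 = (144 + (12/7)*(-3))*60 = (144 - 36/7)*60 = (972/7)*60 = 58320/7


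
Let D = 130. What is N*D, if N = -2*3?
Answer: -780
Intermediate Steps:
N = -6
N*D = -6*130 = -780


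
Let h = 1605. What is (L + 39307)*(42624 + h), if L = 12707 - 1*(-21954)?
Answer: 3271530672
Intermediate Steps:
L = 34661 (L = 12707 + 21954 = 34661)
(L + 39307)*(42624 + h) = (34661 + 39307)*(42624 + 1605) = 73968*44229 = 3271530672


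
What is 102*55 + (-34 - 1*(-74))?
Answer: 5650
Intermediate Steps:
102*55 + (-34 - 1*(-74)) = 5610 + (-34 + 74) = 5610 + 40 = 5650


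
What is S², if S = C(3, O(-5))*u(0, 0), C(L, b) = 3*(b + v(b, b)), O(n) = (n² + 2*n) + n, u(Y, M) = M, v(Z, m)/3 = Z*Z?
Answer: 0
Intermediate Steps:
v(Z, m) = 3*Z² (v(Z, m) = 3*(Z*Z) = 3*Z²)
O(n) = n² + 3*n
C(L, b) = 3*b + 9*b² (C(L, b) = 3*(b + 3*b²) = 3*b + 9*b²)
S = 0 (S = (3*(-5*(3 - 5))*(1 + 3*(-5*(3 - 5))))*0 = (3*(-5*(-2))*(1 + 3*(-5*(-2))))*0 = (3*10*(1 + 3*10))*0 = (3*10*(1 + 30))*0 = (3*10*31)*0 = 930*0 = 0)
S² = 0² = 0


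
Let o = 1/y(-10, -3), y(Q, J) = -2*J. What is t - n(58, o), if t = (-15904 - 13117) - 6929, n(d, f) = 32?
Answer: -35982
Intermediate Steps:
o = ⅙ (o = 1/(-2*(-3)) = 1/6 = ⅙ ≈ 0.16667)
t = -35950 (t = -29021 - 6929 = -35950)
t - n(58, o) = -35950 - 1*32 = -35950 - 32 = -35982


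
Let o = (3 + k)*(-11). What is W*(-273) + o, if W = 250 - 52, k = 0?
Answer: -54087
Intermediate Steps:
W = 198
o = -33 (o = (3 + 0)*(-11) = 3*(-11) = -33)
W*(-273) + o = 198*(-273) - 33 = -54054 - 33 = -54087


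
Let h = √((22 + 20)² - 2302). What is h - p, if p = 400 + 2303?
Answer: -2703 + I*√538 ≈ -2703.0 + 23.195*I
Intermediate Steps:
h = I*√538 (h = √(42² - 2302) = √(1764 - 2302) = √(-538) = I*√538 ≈ 23.195*I)
p = 2703
h - p = I*√538 - 1*2703 = I*√538 - 2703 = -2703 + I*√538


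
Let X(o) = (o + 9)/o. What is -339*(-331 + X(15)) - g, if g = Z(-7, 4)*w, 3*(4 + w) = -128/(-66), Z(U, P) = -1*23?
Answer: 55236787/495 ≈ 1.1159e+5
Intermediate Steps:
Z(U, P) = -23
X(o) = (9 + o)/o
w = -332/99 (w = -4 + (-128/(-66))/3 = -4 + (-128*(-1/66))/3 = -4 + (⅓)*(64/33) = -4 + 64/99 = -332/99 ≈ -3.3535)
g = 7636/99 (g = -23*(-332/99) = 7636/99 ≈ 77.131)
-339*(-331 + X(15)) - g = -339*(-331 + (9 + 15)/15) - 1*7636/99 = -339*(-331 + (1/15)*24) - 7636/99 = -339*(-331 + 8/5) - 7636/99 = -339*(-1647/5) - 7636/99 = 558333/5 - 7636/99 = 55236787/495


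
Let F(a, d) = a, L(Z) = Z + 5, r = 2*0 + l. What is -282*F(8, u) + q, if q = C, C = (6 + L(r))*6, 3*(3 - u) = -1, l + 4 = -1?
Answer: -2220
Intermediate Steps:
l = -5 (l = -4 - 1 = -5)
u = 10/3 (u = 3 - ⅓*(-1) = 3 + ⅓ = 10/3 ≈ 3.3333)
r = -5 (r = 2*0 - 5 = 0 - 5 = -5)
L(Z) = 5 + Z
C = 36 (C = (6 + (5 - 5))*6 = (6 + 0)*6 = 6*6 = 36)
q = 36
-282*F(8, u) + q = -282*8 + 36 = -2256 + 36 = -2220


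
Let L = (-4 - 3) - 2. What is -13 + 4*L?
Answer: -49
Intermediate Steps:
L = -9 (L = -7 - 2 = -9)
-13 + 4*L = -13 + 4*(-9) = -13 - 36 = -49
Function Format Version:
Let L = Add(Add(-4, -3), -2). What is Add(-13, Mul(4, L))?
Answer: -49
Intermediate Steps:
L = -9 (L = Add(-7, -2) = -9)
Add(-13, Mul(4, L)) = Add(-13, Mul(4, -9)) = Add(-13, -36) = -49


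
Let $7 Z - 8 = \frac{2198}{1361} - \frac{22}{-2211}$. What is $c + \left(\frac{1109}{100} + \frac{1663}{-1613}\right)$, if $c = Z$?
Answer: $\frac{504529400237}{44125389300} \approx 11.434$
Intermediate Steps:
$Z = \frac{376144}{273561}$ ($Z = \frac{8}{7} + \frac{\frac{2198}{1361} - \frac{22}{-2211}}{7} = \frac{8}{7} + \frac{2198 \cdot \frac{1}{1361} - - \frac{2}{201}}{7} = \frac{8}{7} + \frac{\frac{2198}{1361} + \frac{2}{201}}{7} = \frac{8}{7} + \frac{1}{7} \cdot \frac{444520}{273561} = \frac{8}{7} + \frac{444520}{1914927} = \frac{376144}{273561} \approx 1.375$)
$c = \frac{376144}{273561} \approx 1.375$
$c + \left(\frac{1109}{100} + \frac{1663}{-1613}\right) = \frac{376144}{273561} + \left(\frac{1109}{100} + \frac{1663}{-1613}\right) = \frac{376144}{273561} + \left(1109 \cdot \frac{1}{100} + 1663 \left(- \frac{1}{1613}\right)\right) = \frac{376144}{273561} + \left(\frac{1109}{100} - \frac{1663}{1613}\right) = \frac{376144}{273561} + \frac{1622517}{161300} = \frac{504529400237}{44125389300}$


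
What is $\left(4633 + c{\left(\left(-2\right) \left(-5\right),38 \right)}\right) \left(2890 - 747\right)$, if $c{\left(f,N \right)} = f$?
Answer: $9949949$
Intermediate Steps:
$\left(4633 + c{\left(\left(-2\right) \left(-5\right),38 \right)}\right) \left(2890 - 747\right) = \left(4633 - -10\right) \left(2890 - 747\right) = \left(4633 + 10\right) 2143 = 4643 \cdot 2143 = 9949949$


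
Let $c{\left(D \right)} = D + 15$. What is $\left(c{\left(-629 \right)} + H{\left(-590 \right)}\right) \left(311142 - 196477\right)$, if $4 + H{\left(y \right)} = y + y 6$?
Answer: $-544429420$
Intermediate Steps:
$c{\left(D \right)} = 15 + D$
$H{\left(y \right)} = -4 + 7 y$ ($H{\left(y \right)} = -4 + \left(y + y 6\right) = -4 + \left(y + 6 y\right) = -4 + 7 y$)
$\left(c{\left(-629 \right)} + H{\left(-590 \right)}\right) \left(311142 - 196477\right) = \left(\left(15 - 629\right) + \left(-4 + 7 \left(-590\right)\right)\right) \left(311142 - 196477\right) = \left(-614 - 4134\right) \left(311142 - 196477\right) = \left(-4748\right) 114665 = -544429420$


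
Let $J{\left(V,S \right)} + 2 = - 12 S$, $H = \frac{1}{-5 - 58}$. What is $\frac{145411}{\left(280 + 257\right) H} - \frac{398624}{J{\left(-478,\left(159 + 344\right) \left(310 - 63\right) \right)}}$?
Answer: $- \frac{2276284391209}{133435013} \approx -17059.0$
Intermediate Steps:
$H = - \frac{1}{63}$ ($H = \frac{1}{-63} = - \frac{1}{63} \approx -0.015873$)
$J{\left(V,S \right)} = -2 - 12 S$
$\frac{145411}{\left(280 + 257\right) H} - \frac{398624}{J{\left(-478,\left(159 + 344\right) \left(310 - 63\right) \right)}} = \frac{145411}{\left(280 + 257\right) \left(- \frac{1}{63}\right)} - \frac{398624}{-2 - 12 \left(159 + 344\right) \left(310 - 63\right)} = \frac{145411}{537 \left(- \frac{1}{63}\right)} - \frac{398624}{-2 - 12 \cdot 503 \cdot 247} = \frac{145411}{- \frac{179}{21}} - \frac{398624}{-2 - 1490892} = 145411 \left(- \frac{21}{179}\right) - \frac{398624}{-2 - 1490892} = - \frac{3053631}{179} - \frac{398624}{-1490894} = - \frac{3053631}{179} - - \frac{199312}{745447} = - \frac{3053631}{179} + \frac{199312}{745447} = - \frac{2276284391209}{133435013}$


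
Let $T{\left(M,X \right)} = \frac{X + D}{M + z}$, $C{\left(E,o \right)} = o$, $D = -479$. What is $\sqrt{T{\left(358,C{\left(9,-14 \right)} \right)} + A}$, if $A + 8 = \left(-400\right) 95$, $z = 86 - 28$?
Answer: $\frac{3 i \sqrt{45678594}}{104} \approx 194.96 i$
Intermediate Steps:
$z = 58$
$T{\left(M,X \right)} = \frac{-479 + X}{58 + M}$ ($T{\left(M,X \right)} = \frac{X - 479}{M + 58} = \frac{-479 + X}{58 + M}$)
$A = -38008$ ($A = -8 - 38000 = -38008$)
$\sqrt{T{\left(358,C{\left(9,-14 \right)} \right)} + A} = \sqrt{\frac{-479 - 14}{58 + 358} - 38008} = \sqrt{\frac{1}{416} \left(-493\right) - 38008} = \sqrt{- \frac{493}{416} - 38008} = \sqrt{- \frac{15811821}{416}} = \frac{3 i \sqrt{45678594}}{104}$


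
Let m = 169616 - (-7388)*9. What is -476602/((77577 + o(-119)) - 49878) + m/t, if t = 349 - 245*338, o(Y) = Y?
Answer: -3272352583/162448170 ≈ -20.144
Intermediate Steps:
m = 236108 (m = 169616 - 1*(-66492) = 169616 + 66492 = 236108)
t = -82461 (t = 349 - 82810 = -82461)
-476602/((77577 + o(-119)) - 49878) + m/t = -476602/((77577 - 119) - 49878) + 236108/(-82461) = -476602/(77458 - 49878) + 236108*(-1/82461) = -476602/27580 - 236108/82461 = -476602*1/27580 - 236108/82461 = -34043/1970 - 236108/82461 = -3272352583/162448170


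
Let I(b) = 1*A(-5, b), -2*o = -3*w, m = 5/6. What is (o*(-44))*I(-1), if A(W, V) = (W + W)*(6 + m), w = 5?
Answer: 22550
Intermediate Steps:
m = ⅚ (m = 5*(⅙) = ⅚ ≈ 0.83333)
o = 15/2 (o = -(-3)*5/2 = -½*(-15) = 15/2 ≈ 7.5000)
A(W, V) = 41*W/3 (A(W, V) = (W + W)*(6 + ⅚) = (2*W)*(41/6) = 41*W/3)
I(b) = -205/3 (I(b) = 1*((41/3)*(-5)) = 1*(-205/3) = -205/3)
(o*(-44))*I(-1) = ((15/2)*(-44))*(-205/3) = -330*(-205/3) = 22550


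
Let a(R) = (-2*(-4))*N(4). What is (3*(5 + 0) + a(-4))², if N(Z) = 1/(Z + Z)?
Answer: 256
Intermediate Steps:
N(Z) = 1/(2*Z)
a(R) = 1 (a(R) = (-2*(-4))*((½)/4) = 8*((½)*(¼)) = 8*(⅛) = 1)
(3*(5 + 0) + a(-4))² = (3*(5 + 0) + 1)² = (3*5 + 1)² = (15 + 1)² = 16² = 256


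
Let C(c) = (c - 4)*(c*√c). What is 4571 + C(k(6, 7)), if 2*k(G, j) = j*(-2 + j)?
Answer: 4571 + 945*√70/8 ≈ 5559.3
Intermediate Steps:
k(G, j) = j*(-2 + j)/2 (k(G, j) = (j*(-2 + j))/2 = j*(-2 + j)/2)
C(c) = c^(3/2)*(-4 + c) (C(c) = (-4 + c)*c^(3/2) = c^(3/2)*(-4 + c))
4571 + C(k(6, 7)) = 4571 + ((½)*7*(-2 + 7))^(3/2)*(-4 + (½)*7*(-2 + 7)) = 4571 + ((½)*7*5)^(3/2)*(-4 + (½)*7*5) = 4571 + (35/2)^(3/2)*(-4 + 35/2) = 4571 + (35*√70/4)*(27/2) = 4571 + 945*√70/8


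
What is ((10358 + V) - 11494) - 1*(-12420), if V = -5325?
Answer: 5959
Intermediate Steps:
((10358 + V) - 11494) - 1*(-12420) = ((10358 - 5325) - 11494) - 1*(-12420) = (5033 - 11494) + 12420 = -6461 + 12420 = 5959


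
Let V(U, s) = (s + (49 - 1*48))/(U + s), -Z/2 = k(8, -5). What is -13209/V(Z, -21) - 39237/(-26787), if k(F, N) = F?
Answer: -4363635377/178580 ≈ -24435.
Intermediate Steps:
Z = -16 (Z = -2*8 = -16)
V(U, s) = (1 + s)/(U + s) (V(U, s) = (s + (49 - 48))/(U + s) = (s + 1)/(U + s) = (1 + s)/(U + s))
-13209/V(Z, -21) - 39237/(-26787) = -13209*(-16 - 21)/(1 - 21) - 39237/(-26787) = -13209/(-20/(-37)) - 39237*(-1/26787) = -13209/((-1/37*(-20))) + 13079/8929 = -13209/20/37 + 13079/8929 = -13209*37/20 + 13079/8929 = -488733/20 + 13079/8929 = -4363635377/178580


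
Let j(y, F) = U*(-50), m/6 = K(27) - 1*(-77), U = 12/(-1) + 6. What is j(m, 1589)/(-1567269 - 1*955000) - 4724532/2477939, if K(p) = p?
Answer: -11917283984808/6250028723591 ≈ -1.9068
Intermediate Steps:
U = -6 (U = 12*(-1) + 6 = -12 + 6 = -6)
m = 624 (m = 6*(27 - 1*(-77)) = 6*(27 + 77) = 6*104 = 624)
j(y, F) = 300 (j(y, F) = -6*(-50) = 300)
j(m, 1589)/(-1567269 - 1*955000) - 4724532/2477939 = 300/(-1567269 - 1*955000) - 4724532/2477939 = 300/(-1567269 - 955000) - 4724532*1/2477939 = 300/(-2522269) - 4724532/2477939 = 300*(-1/2522269) - 4724532/2477939 = -300/2522269 - 4724532/2477939 = -11917283984808/6250028723591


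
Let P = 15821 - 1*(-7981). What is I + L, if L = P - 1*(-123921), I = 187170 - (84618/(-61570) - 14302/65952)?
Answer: 339973656145999/1015166160 ≈ 3.3489e+5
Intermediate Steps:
P = 23802 (P = 15821 + 7981 = 23802)
I = 190010265492319/1015166160 (I = 187170 - (84618*(-1/61570) - 14302*1/65952) = 187170 - (-42309/30785 - 7151/32976) = 187170 - 1*(-1615325119/1015166160) = 187170 + 1615325119/1015166160 = 190010265492319/1015166160 ≈ 1.8717e+5)
L = 147723 (L = 23802 - 1*(-123921) = 23802 + 123921 = 147723)
I + L = 190010265492319/1015166160 + 147723 = 339973656145999/1015166160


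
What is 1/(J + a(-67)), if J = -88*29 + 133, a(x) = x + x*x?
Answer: 1/2003 ≈ 0.00049925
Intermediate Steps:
a(x) = x + x²
J = -2419 (J = -2552 + 133 = -2419)
1/(J + a(-67)) = 1/(-2419 - 67*(1 - 67)) = 1/(-2419 - 67*(-66)) = 1/(-2419 + 4422) = 1/2003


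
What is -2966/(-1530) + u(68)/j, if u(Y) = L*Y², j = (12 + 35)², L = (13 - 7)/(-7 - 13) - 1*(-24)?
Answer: 87111379/1689885 ≈ 51.549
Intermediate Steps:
L = 237/10 (L = 6/(-20) + 24 = 6*(-1/20) + 24 = -3/10 + 24 = 237/10 ≈ 23.700)
j = 2209 (j = 47² = 2209)
u(Y) = 237*Y²/10
-2966/(-1530) + u(68)/j = -2966/(-1530) + ((237/10)*68²)/2209 = -2966*(-1/1530) + ((237/10)*4624)*(1/2209) = 1483/765 + (547944/5)*(1/2209) = 1483/765 + 547944/11045 = 87111379/1689885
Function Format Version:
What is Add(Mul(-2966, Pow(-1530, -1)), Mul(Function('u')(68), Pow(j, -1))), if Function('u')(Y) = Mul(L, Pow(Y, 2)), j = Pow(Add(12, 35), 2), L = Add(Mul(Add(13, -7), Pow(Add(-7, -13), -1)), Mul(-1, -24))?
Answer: Rational(87111379, 1689885) ≈ 51.549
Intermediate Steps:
L = Rational(237, 10) (L = Add(Mul(6, Pow(-20, -1)), 24) = Add(Mul(6, Rational(-1, 20)), 24) = Add(Rational(-3, 10), 24) = Rational(237, 10) ≈ 23.700)
j = 2209 (j = Pow(47, 2) = 2209)
Function('u')(Y) = Mul(Rational(237, 10), Pow(Y, 2))
Add(Mul(-2966, Pow(-1530, -1)), Mul(Function('u')(68), Pow(j, -1))) = Add(Mul(-2966, Pow(-1530, -1)), Mul(Mul(Rational(237, 10), Pow(68, 2)), Pow(2209, -1))) = Add(Mul(-2966, Rational(-1, 1530)), Mul(Mul(Rational(237, 10), 4624), Rational(1, 2209))) = Add(Rational(1483, 765), Mul(Rational(547944, 5), Rational(1, 2209))) = Add(Rational(1483, 765), Rational(547944, 11045)) = Rational(87111379, 1689885)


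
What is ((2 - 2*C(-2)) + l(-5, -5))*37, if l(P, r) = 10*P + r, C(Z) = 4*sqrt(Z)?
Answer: -1961 - 296*I*sqrt(2) ≈ -1961.0 - 418.61*I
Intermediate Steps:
l(P, r) = r + 10*P
((2 - 2*C(-2)) + l(-5, -5))*37 = ((2 - 8*sqrt(-2)) + (-5 + 10*(-5)))*37 = ((2 - 8*I*sqrt(2)) + (-5 - 50))*37 = ((2 - 8*I*sqrt(2)) - 55)*37 = (-53 - 8*I*sqrt(2))*37 = -1961 - 296*I*sqrt(2)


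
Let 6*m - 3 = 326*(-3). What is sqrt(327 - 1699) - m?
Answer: 325/2 + 14*I*sqrt(7) ≈ 162.5 + 37.041*I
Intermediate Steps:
m = -325/2 (m = 1/2 + (326*(-3))/6 = 1/2 + (1/6)*(-978) = 1/2 - 163 = -325/2 ≈ -162.50)
sqrt(327 - 1699) - m = sqrt(327 - 1699) - 1*(-325/2) = sqrt(-1372) + 325/2 = 14*I*sqrt(7) + 325/2 = 325/2 + 14*I*sqrt(7)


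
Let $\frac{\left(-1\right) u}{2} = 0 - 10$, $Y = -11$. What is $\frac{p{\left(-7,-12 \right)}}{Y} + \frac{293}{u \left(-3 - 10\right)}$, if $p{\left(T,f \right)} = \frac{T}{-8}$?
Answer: $- \frac{6901}{5720} \approx -1.2065$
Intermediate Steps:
$p{\left(T,f \right)} = - \frac{T}{8}$ ($p{\left(T,f \right)} = T \left(- \frac{1}{8}\right) = - \frac{T}{8}$)
$u = 20$ ($u = - 2 \left(0 - 10\right) = \left(-2\right) \left(-10\right) = 20$)
$\frac{p{\left(-7,-12 \right)}}{Y} + \frac{293}{u \left(-3 - 10\right)} = \frac{\left(- \frac{1}{8}\right) \left(-7\right)}{-11} + \frac{293}{20 \left(-3 - 10\right)} = \frac{7}{8} \left(- \frac{1}{11}\right) + \frac{293}{20 \left(-13\right)} = - \frac{7}{88} + \frac{293}{-260} = - \frac{7}{88} + 293 \left(- \frac{1}{260}\right) = - \frac{7}{88} - \frac{293}{260} = - \frac{6901}{5720}$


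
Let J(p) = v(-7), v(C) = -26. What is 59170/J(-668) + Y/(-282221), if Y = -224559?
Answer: -8346589018/3668873 ≈ -2275.0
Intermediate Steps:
J(p) = -26
59170/J(-668) + Y/(-282221) = 59170/(-26) - 224559/(-282221) = 59170*(-1/26) - 224559*(-1/282221) = -29585/13 + 224559/282221 = -8346589018/3668873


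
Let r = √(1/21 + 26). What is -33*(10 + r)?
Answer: -330 - 11*√11487/7 ≈ -498.42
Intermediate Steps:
r = √11487/21 (r = √(1/21 + 26) = √(547/21) = √11487/21 ≈ 5.1037)
-33*(10 + r) = -33*(10 + √11487/21) = -330 - 11*√11487/7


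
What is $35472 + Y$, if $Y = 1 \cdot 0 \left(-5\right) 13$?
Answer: $35472$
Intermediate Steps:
$Y = 0$ ($Y = 0 \left(-5\right) 13 = 0 \cdot 13 = 0$)
$35472 + Y = 35472 + 0 = 35472$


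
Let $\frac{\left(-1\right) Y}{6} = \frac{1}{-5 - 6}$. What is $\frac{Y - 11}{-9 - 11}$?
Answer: $\frac{23}{44} \approx 0.52273$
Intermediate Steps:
$Y = \frac{6}{11}$ ($Y = - \frac{6}{-5 - 6} = - \frac{6}{-11} = \left(-6\right) \left(- \frac{1}{11}\right) = \frac{6}{11} \approx 0.54545$)
$\frac{Y - 11}{-9 - 11} = \frac{\frac{6}{11} - 11}{-9 - 11} = - \frac{115}{11 \left(-20\right)} = \left(- \frac{115}{11}\right) \left(- \frac{1}{20}\right) = \frac{23}{44}$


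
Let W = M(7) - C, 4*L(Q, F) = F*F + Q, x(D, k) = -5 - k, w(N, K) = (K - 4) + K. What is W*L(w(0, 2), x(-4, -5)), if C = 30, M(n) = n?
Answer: 0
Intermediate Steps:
w(N, K) = -4 + 2*K (w(N, K) = (-4 + K) + K = -4 + 2*K)
L(Q, F) = Q/4 + F**2/4 (L(Q, F) = (F*F + Q)/4 = (F**2 + Q)/4 = (Q + F**2)/4 = Q/4 + F**2/4)
W = -23 (W = 7 - 1*30 = 7 - 30 = -23)
W*L(w(0, 2), x(-4, -5)) = -23*((-4 + 2*2)/4 + (-5 - 1*(-5))**2/4) = -23*((-4 + 4)/4 + (-5 + 5)**2/4) = -23*((1/4)*0 + (1/4)*0**2) = -23*(0 + (1/4)*0) = -23*(0 + 0) = -23*0 = 0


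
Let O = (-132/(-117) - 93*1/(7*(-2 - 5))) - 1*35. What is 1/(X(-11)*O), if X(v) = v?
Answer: 1911/672122 ≈ 0.0028432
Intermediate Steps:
O = -61102/1911 (O = (-132*(-1/117) - 93/((-7*7))) - 35 = (44/39 - 93/(-49)) - 35 = (44/39 - 93*(-1/49)) - 35 = (44/39 + 93/49) - 35 = 5783/1911 - 35 = -61102/1911 ≈ -31.974)
1/(X(-11)*O) = 1/(-11*(-61102/1911)) = 1/(672122/1911) = 1911/672122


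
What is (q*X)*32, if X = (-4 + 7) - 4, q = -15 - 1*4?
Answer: 608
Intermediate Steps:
q = -19 (q = -15 - 4 = -19)
X = -1 (X = 3 - 4 = -1)
(q*X)*32 = -19*(-1)*32 = 19*32 = 608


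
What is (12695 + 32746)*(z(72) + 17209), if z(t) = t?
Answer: 785265921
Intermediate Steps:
(12695 + 32746)*(z(72) + 17209) = (12695 + 32746)*(72 + 17209) = 45441*17281 = 785265921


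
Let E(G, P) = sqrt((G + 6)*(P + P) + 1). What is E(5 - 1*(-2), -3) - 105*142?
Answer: -14910 + I*sqrt(77) ≈ -14910.0 + 8.775*I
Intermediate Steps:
E(G, P) = sqrt(1 + 2*P*(6 + G)) (E(G, P) = sqrt((6 + G)*(2*P) + 1) = sqrt(2*P*(6 + G) + 1) = sqrt(1 + 2*P*(6 + G)))
E(5 - 1*(-2), -3) - 105*142 = sqrt(1 + 12*(-3) + 2*(5 - 1*(-2))*(-3)) - 105*142 = sqrt(1 - 36 + 2*(5 + 2)*(-3)) - 14910 = sqrt(1 - 36 + 2*7*(-3)) - 14910 = sqrt(1 - 36 - 42) - 14910 = sqrt(-77) - 14910 = I*sqrt(77) - 14910 = -14910 + I*sqrt(77)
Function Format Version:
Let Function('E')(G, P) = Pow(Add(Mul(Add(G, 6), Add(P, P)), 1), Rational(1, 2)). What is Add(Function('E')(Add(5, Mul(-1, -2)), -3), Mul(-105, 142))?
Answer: Add(-14910, Mul(I, Pow(77, Rational(1, 2)))) ≈ Add(-14910., Mul(8.7750, I))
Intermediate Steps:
Function('E')(G, P) = Pow(Add(1, Mul(2, P, Add(6, G))), Rational(1, 2)) (Function('E')(G, P) = Pow(Add(Mul(Add(6, G), Mul(2, P)), 1), Rational(1, 2)) = Pow(Add(Mul(2, P, Add(6, G)), 1), Rational(1, 2)) = Pow(Add(1, Mul(2, P, Add(6, G))), Rational(1, 2)))
Add(Function('E')(Add(5, Mul(-1, -2)), -3), Mul(-105, 142)) = Add(Pow(Add(1, Mul(12, -3), Mul(2, Add(5, Mul(-1, -2)), -3)), Rational(1, 2)), Mul(-105, 142)) = Add(Pow(Add(1, -36, Mul(2, Add(5, 2), -3)), Rational(1, 2)), -14910) = Add(Pow(Add(1, -36, Mul(2, 7, -3)), Rational(1, 2)), -14910) = Add(Pow(Add(1, -36, -42), Rational(1, 2)), -14910) = Add(Pow(-77, Rational(1, 2)), -14910) = Add(Mul(I, Pow(77, Rational(1, 2))), -14910) = Add(-14910, Mul(I, Pow(77, Rational(1, 2))))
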